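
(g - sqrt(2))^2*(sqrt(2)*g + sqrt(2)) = sqrt(2)*g^3 - 4*g^2 + sqrt(2)*g^2 - 4*g + 2*sqrt(2)*g + 2*sqrt(2)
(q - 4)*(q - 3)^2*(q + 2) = q^4 - 8*q^3 + 13*q^2 + 30*q - 72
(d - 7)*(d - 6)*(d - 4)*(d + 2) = d^4 - 15*d^3 + 60*d^2 + 20*d - 336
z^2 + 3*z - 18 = (z - 3)*(z + 6)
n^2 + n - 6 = (n - 2)*(n + 3)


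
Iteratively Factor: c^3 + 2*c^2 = (c)*(c^2 + 2*c) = c*(c + 2)*(c)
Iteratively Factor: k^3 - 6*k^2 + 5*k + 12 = (k - 4)*(k^2 - 2*k - 3) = (k - 4)*(k + 1)*(k - 3)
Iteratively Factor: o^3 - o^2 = (o)*(o^2 - o) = o*(o - 1)*(o)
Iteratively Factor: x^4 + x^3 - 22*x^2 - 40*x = (x + 4)*(x^3 - 3*x^2 - 10*x) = (x - 5)*(x + 4)*(x^2 + 2*x) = x*(x - 5)*(x + 4)*(x + 2)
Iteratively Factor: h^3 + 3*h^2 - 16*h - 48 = (h + 3)*(h^2 - 16) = (h + 3)*(h + 4)*(h - 4)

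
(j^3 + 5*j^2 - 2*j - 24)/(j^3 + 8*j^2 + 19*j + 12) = (j - 2)/(j + 1)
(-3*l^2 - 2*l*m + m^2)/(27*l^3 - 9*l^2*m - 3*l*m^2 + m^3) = (-l - m)/(9*l^2 - m^2)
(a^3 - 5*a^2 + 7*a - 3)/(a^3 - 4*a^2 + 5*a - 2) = (a - 3)/(a - 2)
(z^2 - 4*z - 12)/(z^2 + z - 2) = (z - 6)/(z - 1)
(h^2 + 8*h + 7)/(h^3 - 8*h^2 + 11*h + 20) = (h + 7)/(h^2 - 9*h + 20)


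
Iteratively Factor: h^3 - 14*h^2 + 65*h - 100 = (h - 4)*(h^2 - 10*h + 25) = (h - 5)*(h - 4)*(h - 5)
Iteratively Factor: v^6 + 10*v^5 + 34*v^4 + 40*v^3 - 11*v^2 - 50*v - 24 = (v + 1)*(v^5 + 9*v^4 + 25*v^3 + 15*v^2 - 26*v - 24) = (v + 1)*(v + 3)*(v^4 + 6*v^3 + 7*v^2 - 6*v - 8) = (v + 1)*(v + 2)*(v + 3)*(v^3 + 4*v^2 - v - 4) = (v - 1)*(v + 1)*(v + 2)*(v + 3)*(v^2 + 5*v + 4) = (v - 1)*(v + 1)*(v + 2)*(v + 3)*(v + 4)*(v + 1)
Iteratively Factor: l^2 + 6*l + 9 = (l + 3)*(l + 3)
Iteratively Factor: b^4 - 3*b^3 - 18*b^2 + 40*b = (b)*(b^3 - 3*b^2 - 18*b + 40) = b*(b - 5)*(b^2 + 2*b - 8) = b*(b - 5)*(b + 4)*(b - 2)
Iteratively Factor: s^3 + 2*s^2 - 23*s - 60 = (s - 5)*(s^2 + 7*s + 12) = (s - 5)*(s + 3)*(s + 4)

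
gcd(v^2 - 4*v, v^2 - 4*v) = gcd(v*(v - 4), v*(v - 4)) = v^2 - 4*v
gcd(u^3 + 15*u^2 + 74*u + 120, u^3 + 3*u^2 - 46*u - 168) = u^2 + 10*u + 24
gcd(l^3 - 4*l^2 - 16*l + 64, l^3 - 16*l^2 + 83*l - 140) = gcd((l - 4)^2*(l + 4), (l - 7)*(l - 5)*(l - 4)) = l - 4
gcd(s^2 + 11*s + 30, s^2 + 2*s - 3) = 1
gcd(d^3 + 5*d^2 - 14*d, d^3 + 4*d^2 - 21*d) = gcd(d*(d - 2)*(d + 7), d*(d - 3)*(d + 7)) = d^2 + 7*d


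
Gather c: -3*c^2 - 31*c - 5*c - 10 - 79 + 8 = -3*c^2 - 36*c - 81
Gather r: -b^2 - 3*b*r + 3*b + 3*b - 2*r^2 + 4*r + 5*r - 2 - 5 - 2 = -b^2 + 6*b - 2*r^2 + r*(9 - 3*b) - 9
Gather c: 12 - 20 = -8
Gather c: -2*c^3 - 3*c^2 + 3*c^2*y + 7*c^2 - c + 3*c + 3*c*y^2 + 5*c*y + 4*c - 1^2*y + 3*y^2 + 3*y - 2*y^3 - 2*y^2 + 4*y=-2*c^3 + c^2*(3*y + 4) + c*(3*y^2 + 5*y + 6) - 2*y^3 + y^2 + 6*y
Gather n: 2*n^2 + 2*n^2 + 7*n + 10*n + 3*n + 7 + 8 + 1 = 4*n^2 + 20*n + 16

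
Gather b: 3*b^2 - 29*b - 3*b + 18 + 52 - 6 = 3*b^2 - 32*b + 64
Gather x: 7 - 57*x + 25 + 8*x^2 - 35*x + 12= 8*x^2 - 92*x + 44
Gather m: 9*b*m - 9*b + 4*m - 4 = -9*b + m*(9*b + 4) - 4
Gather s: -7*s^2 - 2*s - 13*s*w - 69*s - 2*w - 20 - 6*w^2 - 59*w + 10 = -7*s^2 + s*(-13*w - 71) - 6*w^2 - 61*w - 10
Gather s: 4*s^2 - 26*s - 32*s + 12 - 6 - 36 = 4*s^2 - 58*s - 30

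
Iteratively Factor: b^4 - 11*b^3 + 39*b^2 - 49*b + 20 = (b - 4)*(b^3 - 7*b^2 + 11*b - 5) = (b - 5)*(b - 4)*(b^2 - 2*b + 1) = (b - 5)*(b - 4)*(b - 1)*(b - 1)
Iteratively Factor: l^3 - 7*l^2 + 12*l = (l - 4)*(l^2 - 3*l) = (l - 4)*(l - 3)*(l)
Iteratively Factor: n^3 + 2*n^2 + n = (n + 1)*(n^2 + n) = n*(n + 1)*(n + 1)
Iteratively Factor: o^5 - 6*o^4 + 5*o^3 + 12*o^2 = (o + 1)*(o^4 - 7*o^3 + 12*o^2) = (o - 4)*(o + 1)*(o^3 - 3*o^2) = o*(o - 4)*(o + 1)*(o^2 - 3*o) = o^2*(o - 4)*(o + 1)*(o - 3)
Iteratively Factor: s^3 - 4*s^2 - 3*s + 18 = (s - 3)*(s^2 - s - 6) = (s - 3)^2*(s + 2)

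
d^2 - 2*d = d*(d - 2)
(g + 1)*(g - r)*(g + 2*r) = g^3 + g^2*r + g^2 - 2*g*r^2 + g*r - 2*r^2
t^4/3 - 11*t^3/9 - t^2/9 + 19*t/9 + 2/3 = (t/3 + 1/3)*(t - 3)*(t - 2)*(t + 1/3)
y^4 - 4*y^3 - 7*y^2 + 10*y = y*(y - 5)*(y - 1)*(y + 2)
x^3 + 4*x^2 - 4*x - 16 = (x - 2)*(x + 2)*(x + 4)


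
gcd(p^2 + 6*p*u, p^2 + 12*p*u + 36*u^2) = p + 6*u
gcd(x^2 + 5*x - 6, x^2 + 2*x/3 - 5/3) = x - 1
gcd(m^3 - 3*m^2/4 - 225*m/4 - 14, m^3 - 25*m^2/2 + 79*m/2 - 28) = m - 8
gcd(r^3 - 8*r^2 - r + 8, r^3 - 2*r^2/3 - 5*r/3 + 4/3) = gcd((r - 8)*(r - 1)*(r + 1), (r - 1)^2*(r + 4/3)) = r - 1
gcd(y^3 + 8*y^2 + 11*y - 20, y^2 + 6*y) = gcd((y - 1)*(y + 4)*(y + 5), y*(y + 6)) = 1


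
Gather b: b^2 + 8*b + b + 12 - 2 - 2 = b^2 + 9*b + 8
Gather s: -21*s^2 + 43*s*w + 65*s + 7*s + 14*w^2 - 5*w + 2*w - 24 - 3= -21*s^2 + s*(43*w + 72) + 14*w^2 - 3*w - 27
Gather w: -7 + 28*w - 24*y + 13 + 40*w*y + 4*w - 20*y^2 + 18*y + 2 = w*(40*y + 32) - 20*y^2 - 6*y + 8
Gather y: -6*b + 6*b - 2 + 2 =0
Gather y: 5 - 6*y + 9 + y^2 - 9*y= y^2 - 15*y + 14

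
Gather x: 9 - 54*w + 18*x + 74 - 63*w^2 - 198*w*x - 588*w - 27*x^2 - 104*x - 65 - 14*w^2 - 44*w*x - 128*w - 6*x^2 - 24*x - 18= -77*w^2 - 770*w - 33*x^2 + x*(-242*w - 110)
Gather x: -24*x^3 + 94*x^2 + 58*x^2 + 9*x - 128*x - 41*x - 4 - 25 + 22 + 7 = -24*x^3 + 152*x^2 - 160*x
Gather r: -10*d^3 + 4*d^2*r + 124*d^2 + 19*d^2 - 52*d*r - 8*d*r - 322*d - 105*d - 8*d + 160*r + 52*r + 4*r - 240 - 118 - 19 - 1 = -10*d^3 + 143*d^2 - 435*d + r*(4*d^2 - 60*d + 216) - 378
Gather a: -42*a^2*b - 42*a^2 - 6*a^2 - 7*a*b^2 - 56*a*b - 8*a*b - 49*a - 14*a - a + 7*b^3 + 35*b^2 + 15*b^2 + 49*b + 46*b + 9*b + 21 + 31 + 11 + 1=a^2*(-42*b - 48) + a*(-7*b^2 - 64*b - 64) + 7*b^3 + 50*b^2 + 104*b + 64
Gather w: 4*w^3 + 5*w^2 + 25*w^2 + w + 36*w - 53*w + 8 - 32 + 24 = 4*w^3 + 30*w^2 - 16*w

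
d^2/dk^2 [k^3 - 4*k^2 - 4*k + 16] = 6*k - 8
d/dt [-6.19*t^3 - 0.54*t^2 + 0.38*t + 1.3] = -18.57*t^2 - 1.08*t + 0.38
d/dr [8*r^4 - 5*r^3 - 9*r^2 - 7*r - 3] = 32*r^3 - 15*r^2 - 18*r - 7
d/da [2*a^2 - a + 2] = 4*a - 1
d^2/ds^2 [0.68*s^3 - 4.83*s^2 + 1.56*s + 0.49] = 4.08*s - 9.66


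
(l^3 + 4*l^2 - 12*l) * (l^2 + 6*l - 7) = l^5 + 10*l^4 + 5*l^3 - 100*l^2 + 84*l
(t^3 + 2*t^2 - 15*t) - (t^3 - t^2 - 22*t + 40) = 3*t^2 + 7*t - 40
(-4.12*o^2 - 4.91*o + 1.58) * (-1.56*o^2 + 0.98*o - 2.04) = 6.4272*o^4 + 3.622*o^3 + 1.1282*o^2 + 11.5648*o - 3.2232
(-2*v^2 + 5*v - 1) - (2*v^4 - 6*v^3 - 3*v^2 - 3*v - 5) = -2*v^4 + 6*v^3 + v^2 + 8*v + 4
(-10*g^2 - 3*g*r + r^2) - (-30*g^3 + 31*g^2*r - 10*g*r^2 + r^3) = 30*g^3 - 31*g^2*r - 10*g^2 + 10*g*r^2 - 3*g*r - r^3 + r^2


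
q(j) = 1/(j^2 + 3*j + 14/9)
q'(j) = (-2*j - 3)/(j^2 + 3*j + 14/9)^2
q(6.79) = 0.01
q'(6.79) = -0.00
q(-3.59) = 0.27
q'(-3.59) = 0.31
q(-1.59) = -1.46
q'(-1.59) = 0.38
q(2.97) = 0.05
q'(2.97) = -0.02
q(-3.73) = 0.23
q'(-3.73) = 0.24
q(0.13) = 0.51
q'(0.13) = -0.85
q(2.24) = 0.08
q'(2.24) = -0.04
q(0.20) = 0.46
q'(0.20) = -0.71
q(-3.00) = 0.64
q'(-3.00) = 1.24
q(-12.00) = 0.01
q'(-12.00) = 0.00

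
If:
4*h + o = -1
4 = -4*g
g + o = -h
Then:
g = -1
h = -2/3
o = 5/3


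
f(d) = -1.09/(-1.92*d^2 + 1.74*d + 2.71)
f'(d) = -1.09*(3.84*d - 1.74)/(-1.92*d^2 + 1.74*d + 2.71)^2 = (1.8966 - 4.1856*d)/(-1.92*d^2 + 1.74*d + 2.71)^2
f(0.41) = -0.35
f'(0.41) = 0.02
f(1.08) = -0.46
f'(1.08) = -0.48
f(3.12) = 0.10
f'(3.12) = -0.10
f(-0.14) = -0.45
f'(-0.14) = 0.42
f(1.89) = 1.27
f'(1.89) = -8.13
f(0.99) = -0.43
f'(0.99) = -0.35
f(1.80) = 2.88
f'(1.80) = -39.29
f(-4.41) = 0.03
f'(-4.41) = 0.01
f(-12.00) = 0.00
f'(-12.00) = 0.00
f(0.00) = -0.40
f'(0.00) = 0.26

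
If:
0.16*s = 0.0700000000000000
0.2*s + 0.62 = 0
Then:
No Solution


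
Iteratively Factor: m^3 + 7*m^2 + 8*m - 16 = (m + 4)*(m^2 + 3*m - 4) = (m + 4)^2*(m - 1)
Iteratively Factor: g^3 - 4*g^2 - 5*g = (g + 1)*(g^2 - 5*g) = g*(g + 1)*(g - 5)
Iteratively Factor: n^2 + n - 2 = (n - 1)*(n + 2)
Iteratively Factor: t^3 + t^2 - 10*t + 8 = (t + 4)*(t^2 - 3*t + 2) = (t - 2)*(t + 4)*(t - 1)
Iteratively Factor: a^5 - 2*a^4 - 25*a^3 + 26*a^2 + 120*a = (a + 2)*(a^4 - 4*a^3 - 17*a^2 + 60*a) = (a + 2)*(a + 4)*(a^3 - 8*a^2 + 15*a) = (a - 3)*(a + 2)*(a + 4)*(a^2 - 5*a) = (a - 5)*(a - 3)*(a + 2)*(a + 4)*(a)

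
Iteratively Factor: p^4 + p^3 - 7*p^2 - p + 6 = (p + 3)*(p^3 - 2*p^2 - p + 2) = (p - 2)*(p + 3)*(p^2 - 1) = (p - 2)*(p + 1)*(p + 3)*(p - 1)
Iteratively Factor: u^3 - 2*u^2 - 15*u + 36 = (u - 3)*(u^2 + u - 12) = (u - 3)*(u + 4)*(u - 3)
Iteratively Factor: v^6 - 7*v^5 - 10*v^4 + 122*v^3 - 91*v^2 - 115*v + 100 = (v - 1)*(v^5 - 6*v^4 - 16*v^3 + 106*v^2 + 15*v - 100) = (v - 5)*(v - 1)*(v^4 - v^3 - 21*v^2 + v + 20) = (v - 5)*(v - 1)*(v + 4)*(v^3 - 5*v^2 - v + 5) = (v - 5)*(v - 1)*(v + 1)*(v + 4)*(v^2 - 6*v + 5) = (v - 5)^2*(v - 1)*(v + 1)*(v + 4)*(v - 1)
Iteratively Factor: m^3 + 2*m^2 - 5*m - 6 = (m - 2)*(m^2 + 4*m + 3) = (m - 2)*(m + 3)*(m + 1)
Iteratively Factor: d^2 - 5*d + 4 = (d - 1)*(d - 4)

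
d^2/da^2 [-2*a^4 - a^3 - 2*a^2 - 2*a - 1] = -24*a^2 - 6*a - 4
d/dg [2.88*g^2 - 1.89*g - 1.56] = 5.76*g - 1.89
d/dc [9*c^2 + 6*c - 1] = 18*c + 6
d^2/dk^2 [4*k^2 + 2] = 8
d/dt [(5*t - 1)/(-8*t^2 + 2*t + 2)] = (10*t^2 - 4*t + 3)/(16*t^4 - 8*t^3 - 7*t^2 + 2*t + 1)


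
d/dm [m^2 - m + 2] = 2*m - 1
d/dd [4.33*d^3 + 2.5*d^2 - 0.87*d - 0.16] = 12.99*d^2 + 5.0*d - 0.87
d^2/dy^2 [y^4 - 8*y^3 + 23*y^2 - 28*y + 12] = 12*y^2 - 48*y + 46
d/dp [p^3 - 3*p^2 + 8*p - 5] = 3*p^2 - 6*p + 8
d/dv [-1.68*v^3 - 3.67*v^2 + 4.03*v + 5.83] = -5.04*v^2 - 7.34*v + 4.03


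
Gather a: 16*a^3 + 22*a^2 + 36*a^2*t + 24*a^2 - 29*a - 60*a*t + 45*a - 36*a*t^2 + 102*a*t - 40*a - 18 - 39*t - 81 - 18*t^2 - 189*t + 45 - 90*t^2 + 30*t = 16*a^3 + a^2*(36*t + 46) + a*(-36*t^2 + 42*t - 24) - 108*t^2 - 198*t - 54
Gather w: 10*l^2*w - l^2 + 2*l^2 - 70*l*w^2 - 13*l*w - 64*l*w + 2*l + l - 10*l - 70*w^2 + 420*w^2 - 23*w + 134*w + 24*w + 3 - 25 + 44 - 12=l^2 - 7*l + w^2*(350 - 70*l) + w*(10*l^2 - 77*l + 135) + 10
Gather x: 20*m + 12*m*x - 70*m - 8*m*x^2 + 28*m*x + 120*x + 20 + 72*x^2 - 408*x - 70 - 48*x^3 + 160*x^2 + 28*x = -50*m - 48*x^3 + x^2*(232 - 8*m) + x*(40*m - 260) - 50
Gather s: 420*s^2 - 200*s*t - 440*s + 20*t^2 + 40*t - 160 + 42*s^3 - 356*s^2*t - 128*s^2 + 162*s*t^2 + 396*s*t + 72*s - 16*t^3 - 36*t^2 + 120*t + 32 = 42*s^3 + s^2*(292 - 356*t) + s*(162*t^2 + 196*t - 368) - 16*t^3 - 16*t^2 + 160*t - 128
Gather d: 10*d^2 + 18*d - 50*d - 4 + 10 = 10*d^2 - 32*d + 6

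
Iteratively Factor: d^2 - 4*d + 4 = (d - 2)*(d - 2)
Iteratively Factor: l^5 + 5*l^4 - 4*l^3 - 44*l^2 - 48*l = (l - 3)*(l^4 + 8*l^3 + 20*l^2 + 16*l) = (l - 3)*(l + 2)*(l^3 + 6*l^2 + 8*l) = (l - 3)*(l + 2)^2*(l^2 + 4*l) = (l - 3)*(l + 2)^2*(l + 4)*(l)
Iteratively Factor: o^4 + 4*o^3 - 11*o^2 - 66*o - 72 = (o + 3)*(o^3 + o^2 - 14*o - 24) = (o + 2)*(o + 3)*(o^2 - o - 12) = (o - 4)*(o + 2)*(o + 3)*(o + 3)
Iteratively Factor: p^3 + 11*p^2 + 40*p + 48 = (p + 4)*(p^2 + 7*p + 12) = (p + 3)*(p + 4)*(p + 4)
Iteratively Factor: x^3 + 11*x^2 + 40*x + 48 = (x + 4)*(x^2 + 7*x + 12) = (x + 3)*(x + 4)*(x + 4)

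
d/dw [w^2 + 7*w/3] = 2*w + 7/3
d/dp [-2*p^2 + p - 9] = 1 - 4*p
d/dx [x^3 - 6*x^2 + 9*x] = 3*x^2 - 12*x + 9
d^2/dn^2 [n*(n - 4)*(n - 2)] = 6*n - 12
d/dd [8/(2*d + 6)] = -4/(d + 3)^2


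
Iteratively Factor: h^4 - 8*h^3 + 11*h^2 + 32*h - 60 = (h - 2)*(h^3 - 6*h^2 - h + 30) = (h - 2)*(h + 2)*(h^2 - 8*h + 15) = (h - 3)*(h - 2)*(h + 2)*(h - 5)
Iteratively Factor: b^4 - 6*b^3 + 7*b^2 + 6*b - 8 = (b - 1)*(b^3 - 5*b^2 + 2*b + 8) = (b - 4)*(b - 1)*(b^2 - b - 2) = (b - 4)*(b - 1)*(b + 1)*(b - 2)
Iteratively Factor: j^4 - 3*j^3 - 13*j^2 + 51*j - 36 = (j - 3)*(j^3 - 13*j + 12) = (j - 3)*(j - 1)*(j^2 + j - 12) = (j - 3)^2*(j - 1)*(j + 4)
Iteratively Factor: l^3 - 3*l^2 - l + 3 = (l + 1)*(l^2 - 4*l + 3) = (l - 3)*(l + 1)*(l - 1)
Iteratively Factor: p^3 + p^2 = (p)*(p^2 + p) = p*(p + 1)*(p)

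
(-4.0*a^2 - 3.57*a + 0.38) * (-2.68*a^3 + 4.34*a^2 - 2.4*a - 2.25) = 10.72*a^5 - 7.7924*a^4 - 6.9122*a^3 + 19.2172*a^2 + 7.1205*a - 0.855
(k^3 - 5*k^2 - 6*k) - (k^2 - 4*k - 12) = k^3 - 6*k^2 - 2*k + 12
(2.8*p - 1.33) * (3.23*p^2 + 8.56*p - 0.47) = 9.044*p^3 + 19.6721*p^2 - 12.7008*p + 0.6251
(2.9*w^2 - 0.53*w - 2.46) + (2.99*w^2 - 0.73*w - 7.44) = 5.89*w^2 - 1.26*w - 9.9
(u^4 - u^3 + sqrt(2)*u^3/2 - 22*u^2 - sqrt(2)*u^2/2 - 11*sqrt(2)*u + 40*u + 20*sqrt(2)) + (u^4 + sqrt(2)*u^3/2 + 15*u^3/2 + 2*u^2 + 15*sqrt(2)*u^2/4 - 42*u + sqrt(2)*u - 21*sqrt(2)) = 2*u^4 + sqrt(2)*u^3 + 13*u^3/2 - 20*u^2 + 13*sqrt(2)*u^2/4 - 10*sqrt(2)*u - 2*u - sqrt(2)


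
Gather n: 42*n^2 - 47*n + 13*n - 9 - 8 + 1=42*n^2 - 34*n - 16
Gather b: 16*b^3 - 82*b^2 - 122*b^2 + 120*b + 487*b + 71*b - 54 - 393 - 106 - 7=16*b^3 - 204*b^2 + 678*b - 560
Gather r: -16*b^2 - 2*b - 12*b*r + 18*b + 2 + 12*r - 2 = -16*b^2 + 16*b + r*(12 - 12*b)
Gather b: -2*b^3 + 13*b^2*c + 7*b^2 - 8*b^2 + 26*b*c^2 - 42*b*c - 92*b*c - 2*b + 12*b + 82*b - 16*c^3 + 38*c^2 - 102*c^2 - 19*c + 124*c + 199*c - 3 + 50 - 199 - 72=-2*b^3 + b^2*(13*c - 1) + b*(26*c^2 - 134*c + 92) - 16*c^3 - 64*c^2 + 304*c - 224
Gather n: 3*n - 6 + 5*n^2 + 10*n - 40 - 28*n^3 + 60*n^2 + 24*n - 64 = -28*n^3 + 65*n^2 + 37*n - 110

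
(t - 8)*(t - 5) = t^2 - 13*t + 40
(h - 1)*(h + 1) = h^2 - 1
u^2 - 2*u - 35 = (u - 7)*(u + 5)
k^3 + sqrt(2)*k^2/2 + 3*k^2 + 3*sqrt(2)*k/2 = k*(k + 3)*(k + sqrt(2)/2)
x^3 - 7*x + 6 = (x - 2)*(x - 1)*(x + 3)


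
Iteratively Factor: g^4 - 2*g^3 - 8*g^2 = (g - 4)*(g^3 + 2*g^2) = g*(g - 4)*(g^2 + 2*g) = g^2*(g - 4)*(g + 2)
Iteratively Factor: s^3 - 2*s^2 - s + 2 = (s + 1)*(s^2 - 3*s + 2) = (s - 2)*(s + 1)*(s - 1)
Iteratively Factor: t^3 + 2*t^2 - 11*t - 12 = (t - 3)*(t^2 + 5*t + 4) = (t - 3)*(t + 4)*(t + 1)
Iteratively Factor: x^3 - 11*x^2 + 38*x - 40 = (x - 2)*(x^2 - 9*x + 20) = (x - 4)*(x - 2)*(x - 5)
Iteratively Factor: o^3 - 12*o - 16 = (o + 2)*(o^2 - 2*o - 8) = (o - 4)*(o + 2)*(o + 2)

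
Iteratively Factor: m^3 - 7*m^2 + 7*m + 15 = (m - 5)*(m^2 - 2*m - 3) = (m - 5)*(m - 3)*(m + 1)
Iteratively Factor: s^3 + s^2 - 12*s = (s - 3)*(s^2 + 4*s) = s*(s - 3)*(s + 4)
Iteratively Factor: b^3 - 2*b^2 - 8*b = (b + 2)*(b^2 - 4*b) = b*(b + 2)*(b - 4)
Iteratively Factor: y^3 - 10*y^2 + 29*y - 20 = (y - 4)*(y^2 - 6*y + 5) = (y - 4)*(y - 1)*(y - 5)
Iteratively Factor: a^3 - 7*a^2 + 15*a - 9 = (a - 3)*(a^2 - 4*a + 3) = (a - 3)^2*(a - 1)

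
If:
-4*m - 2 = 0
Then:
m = -1/2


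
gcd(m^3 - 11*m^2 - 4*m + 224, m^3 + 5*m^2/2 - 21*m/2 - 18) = m + 4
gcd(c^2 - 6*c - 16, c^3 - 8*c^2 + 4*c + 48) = c + 2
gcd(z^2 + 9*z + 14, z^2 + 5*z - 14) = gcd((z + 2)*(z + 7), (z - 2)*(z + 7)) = z + 7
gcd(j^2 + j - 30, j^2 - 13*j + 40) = j - 5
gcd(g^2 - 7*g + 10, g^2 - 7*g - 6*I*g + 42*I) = 1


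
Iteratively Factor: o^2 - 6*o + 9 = (o - 3)*(o - 3)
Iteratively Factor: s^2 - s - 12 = (s + 3)*(s - 4)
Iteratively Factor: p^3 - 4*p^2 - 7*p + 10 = (p - 1)*(p^2 - 3*p - 10) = (p - 1)*(p + 2)*(p - 5)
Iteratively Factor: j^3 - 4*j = (j + 2)*(j^2 - 2*j) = (j - 2)*(j + 2)*(j)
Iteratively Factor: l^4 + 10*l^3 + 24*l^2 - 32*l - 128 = (l + 4)*(l^3 + 6*l^2 - 32) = (l + 4)^2*(l^2 + 2*l - 8) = (l + 4)^3*(l - 2)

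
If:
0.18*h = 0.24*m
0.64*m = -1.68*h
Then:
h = 0.00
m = 0.00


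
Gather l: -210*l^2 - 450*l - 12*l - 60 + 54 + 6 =-210*l^2 - 462*l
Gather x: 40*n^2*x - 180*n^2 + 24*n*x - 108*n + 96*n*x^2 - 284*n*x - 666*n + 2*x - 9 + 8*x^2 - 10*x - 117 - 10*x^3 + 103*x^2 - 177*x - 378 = -180*n^2 - 774*n - 10*x^3 + x^2*(96*n + 111) + x*(40*n^2 - 260*n - 185) - 504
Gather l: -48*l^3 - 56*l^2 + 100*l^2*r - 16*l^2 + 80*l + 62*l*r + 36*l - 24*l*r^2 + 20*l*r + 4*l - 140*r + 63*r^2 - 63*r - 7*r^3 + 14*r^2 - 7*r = -48*l^3 + l^2*(100*r - 72) + l*(-24*r^2 + 82*r + 120) - 7*r^3 + 77*r^2 - 210*r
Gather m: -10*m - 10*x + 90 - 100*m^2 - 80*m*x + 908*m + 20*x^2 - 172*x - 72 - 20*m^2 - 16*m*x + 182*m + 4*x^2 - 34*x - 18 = -120*m^2 + m*(1080 - 96*x) + 24*x^2 - 216*x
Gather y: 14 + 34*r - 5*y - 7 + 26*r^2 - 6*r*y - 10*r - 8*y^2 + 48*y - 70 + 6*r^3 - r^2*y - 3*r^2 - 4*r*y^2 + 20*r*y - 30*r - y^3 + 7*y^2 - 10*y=6*r^3 + 23*r^2 - 6*r - y^3 + y^2*(-4*r - 1) + y*(-r^2 + 14*r + 33) - 63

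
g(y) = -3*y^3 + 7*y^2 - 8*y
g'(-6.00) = -416.00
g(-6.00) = 948.00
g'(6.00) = -248.00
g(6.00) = -444.00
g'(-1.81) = -62.82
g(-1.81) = 55.20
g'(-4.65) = -267.70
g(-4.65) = 490.19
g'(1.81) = -12.14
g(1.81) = -9.34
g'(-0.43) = -15.68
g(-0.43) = 4.97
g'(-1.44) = -46.82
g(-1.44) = 34.99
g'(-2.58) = -104.03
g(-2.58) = 118.76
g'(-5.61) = -369.79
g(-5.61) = 794.86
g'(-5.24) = -328.48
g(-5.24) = 665.76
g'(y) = -9*y^2 + 14*y - 8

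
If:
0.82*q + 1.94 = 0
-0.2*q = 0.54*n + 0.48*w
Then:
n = 0.876242095754291 - 0.888888888888889*w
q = -2.37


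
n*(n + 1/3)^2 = n^3 + 2*n^2/3 + n/9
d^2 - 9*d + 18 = (d - 6)*(d - 3)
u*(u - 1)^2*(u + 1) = u^4 - u^3 - u^2 + u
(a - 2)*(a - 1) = a^2 - 3*a + 2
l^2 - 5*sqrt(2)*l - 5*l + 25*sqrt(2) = (l - 5)*(l - 5*sqrt(2))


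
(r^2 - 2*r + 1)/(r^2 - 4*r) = (r^2 - 2*r + 1)/(r*(r - 4))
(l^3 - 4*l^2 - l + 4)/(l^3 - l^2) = 1 - 3/l - 4/l^2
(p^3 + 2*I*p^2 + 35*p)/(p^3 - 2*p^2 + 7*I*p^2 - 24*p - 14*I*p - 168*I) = p*(p - 5*I)/(p^2 - 2*p - 24)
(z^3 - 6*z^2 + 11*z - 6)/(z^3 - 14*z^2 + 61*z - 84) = (z^2 - 3*z + 2)/(z^2 - 11*z + 28)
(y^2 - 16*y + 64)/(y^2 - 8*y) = (y - 8)/y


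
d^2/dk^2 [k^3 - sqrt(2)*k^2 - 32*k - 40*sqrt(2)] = 6*k - 2*sqrt(2)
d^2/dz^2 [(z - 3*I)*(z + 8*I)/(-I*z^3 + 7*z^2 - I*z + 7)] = 2*(I*z^6 - 15*z^5 + 36*I*z^4 - 1038*z^3 - 3099*I*z^2 - 735*z + 1186*I)/(z^9 + 21*I*z^8 - 144*z^7 - 280*I*z^6 - 438*z^5 - 966*I*z^4 - 440*z^3 - 1008*I*z^2 - 147*z - 343*I)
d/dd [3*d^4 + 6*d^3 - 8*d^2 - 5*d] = 12*d^3 + 18*d^2 - 16*d - 5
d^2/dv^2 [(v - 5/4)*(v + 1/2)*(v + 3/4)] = 6*v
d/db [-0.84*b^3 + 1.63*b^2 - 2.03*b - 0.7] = -2.52*b^2 + 3.26*b - 2.03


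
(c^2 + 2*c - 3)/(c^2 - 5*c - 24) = (c - 1)/(c - 8)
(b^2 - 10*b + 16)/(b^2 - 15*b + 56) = (b - 2)/(b - 7)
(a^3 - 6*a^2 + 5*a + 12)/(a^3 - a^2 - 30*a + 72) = (a + 1)/(a + 6)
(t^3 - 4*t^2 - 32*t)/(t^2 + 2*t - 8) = t*(t - 8)/(t - 2)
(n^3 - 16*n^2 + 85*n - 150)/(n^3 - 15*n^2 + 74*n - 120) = (n - 5)/(n - 4)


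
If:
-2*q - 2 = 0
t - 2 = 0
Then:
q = -1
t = 2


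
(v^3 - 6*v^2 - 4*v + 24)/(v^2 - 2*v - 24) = (v^2 - 4)/(v + 4)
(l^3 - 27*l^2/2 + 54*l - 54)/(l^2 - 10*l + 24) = (l^2 - 15*l/2 + 9)/(l - 4)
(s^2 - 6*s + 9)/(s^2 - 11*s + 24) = (s - 3)/(s - 8)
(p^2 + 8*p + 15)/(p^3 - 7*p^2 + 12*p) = (p^2 + 8*p + 15)/(p*(p^2 - 7*p + 12))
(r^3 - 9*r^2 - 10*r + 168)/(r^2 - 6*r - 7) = (r^2 - 2*r - 24)/(r + 1)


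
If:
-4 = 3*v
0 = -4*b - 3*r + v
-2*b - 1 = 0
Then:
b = -1/2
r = 2/9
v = -4/3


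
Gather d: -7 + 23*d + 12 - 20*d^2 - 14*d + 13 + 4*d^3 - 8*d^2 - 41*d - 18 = 4*d^3 - 28*d^2 - 32*d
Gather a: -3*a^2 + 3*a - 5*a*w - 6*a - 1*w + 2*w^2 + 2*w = -3*a^2 + a*(-5*w - 3) + 2*w^2 + w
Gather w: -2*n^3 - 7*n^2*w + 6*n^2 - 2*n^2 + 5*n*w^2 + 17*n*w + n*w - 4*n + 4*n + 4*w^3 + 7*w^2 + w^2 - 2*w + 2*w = -2*n^3 + 4*n^2 + 4*w^3 + w^2*(5*n + 8) + w*(-7*n^2 + 18*n)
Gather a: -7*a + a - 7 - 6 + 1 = -6*a - 12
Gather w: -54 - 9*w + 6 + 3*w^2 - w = 3*w^2 - 10*w - 48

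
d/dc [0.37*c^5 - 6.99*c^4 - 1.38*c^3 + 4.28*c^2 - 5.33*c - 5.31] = 1.85*c^4 - 27.96*c^3 - 4.14*c^2 + 8.56*c - 5.33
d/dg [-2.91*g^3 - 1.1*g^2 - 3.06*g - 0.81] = -8.73*g^2 - 2.2*g - 3.06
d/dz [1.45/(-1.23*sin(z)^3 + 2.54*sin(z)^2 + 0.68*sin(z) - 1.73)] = (5.3505*sin(z)^2 - 7.366*sin(z) - 0.986)*cos(z)/(1.23*sin(z)^3 - 2.54*sin(z)^2 - 0.68*sin(z) + 1.73)^2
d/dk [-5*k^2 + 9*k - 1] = 9 - 10*k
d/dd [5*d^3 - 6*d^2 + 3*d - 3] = 15*d^2 - 12*d + 3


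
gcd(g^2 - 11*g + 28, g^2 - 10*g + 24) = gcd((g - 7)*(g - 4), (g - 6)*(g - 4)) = g - 4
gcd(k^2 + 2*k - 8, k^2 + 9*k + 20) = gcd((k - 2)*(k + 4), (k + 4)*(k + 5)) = k + 4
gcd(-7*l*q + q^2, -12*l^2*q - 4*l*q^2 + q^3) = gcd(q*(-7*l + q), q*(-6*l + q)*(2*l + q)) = q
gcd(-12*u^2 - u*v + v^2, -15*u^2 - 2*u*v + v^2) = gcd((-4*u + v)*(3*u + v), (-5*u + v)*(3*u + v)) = 3*u + v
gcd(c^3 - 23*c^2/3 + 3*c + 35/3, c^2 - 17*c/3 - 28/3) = c - 7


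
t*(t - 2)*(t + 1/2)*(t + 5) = t^4 + 7*t^3/2 - 17*t^2/2 - 5*t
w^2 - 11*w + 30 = (w - 6)*(w - 5)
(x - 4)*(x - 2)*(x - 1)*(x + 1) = x^4 - 6*x^3 + 7*x^2 + 6*x - 8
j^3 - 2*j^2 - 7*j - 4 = (j - 4)*(j + 1)^2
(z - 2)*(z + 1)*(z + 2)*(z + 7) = z^4 + 8*z^3 + 3*z^2 - 32*z - 28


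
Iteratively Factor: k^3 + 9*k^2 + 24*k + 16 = (k + 4)*(k^2 + 5*k + 4) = (k + 1)*(k + 4)*(k + 4)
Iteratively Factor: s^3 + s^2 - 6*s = (s - 2)*(s^2 + 3*s) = s*(s - 2)*(s + 3)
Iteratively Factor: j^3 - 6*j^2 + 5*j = (j - 5)*(j^2 - j) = j*(j - 5)*(j - 1)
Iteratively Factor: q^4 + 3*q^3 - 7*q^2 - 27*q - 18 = (q + 2)*(q^3 + q^2 - 9*q - 9) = (q - 3)*(q + 2)*(q^2 + 4*q + 3) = (q - 3)*(q + 2)*(q + 3)*(q + 1)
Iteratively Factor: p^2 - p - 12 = (p + 3)*(p - 4)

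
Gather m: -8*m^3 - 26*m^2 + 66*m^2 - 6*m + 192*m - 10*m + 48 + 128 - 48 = -8*m^3 + 40*m^2 + 176*m + 128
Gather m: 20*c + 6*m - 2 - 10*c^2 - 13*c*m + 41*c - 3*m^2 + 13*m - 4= -10*c^2 + 61*c - 3*m^2 + m*(19 - 13*c) - 6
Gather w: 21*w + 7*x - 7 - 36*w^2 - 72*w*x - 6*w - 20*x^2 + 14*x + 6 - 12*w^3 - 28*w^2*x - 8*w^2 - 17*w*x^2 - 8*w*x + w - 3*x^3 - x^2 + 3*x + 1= -12*w^3 + w^2*(-28*x - 44) + w*(-17*x^2 - 80*x + 16) - 3*x^3 - 21*x^2 + 24*x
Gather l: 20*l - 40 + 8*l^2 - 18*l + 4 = 8*l^2 + 2*l - 36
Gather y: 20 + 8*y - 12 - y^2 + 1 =-y^2 + 8*y + 9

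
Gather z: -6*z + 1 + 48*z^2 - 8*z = 48*z^2 - 14*z + 1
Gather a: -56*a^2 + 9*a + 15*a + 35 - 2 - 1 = -56*a^2 + 24*a + 32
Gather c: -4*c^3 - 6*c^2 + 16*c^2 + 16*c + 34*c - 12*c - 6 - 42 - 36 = -4*c^3 + 10*c^2 + 38*c - 84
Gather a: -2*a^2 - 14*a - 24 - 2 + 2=-2*a^2 - 14*a - 24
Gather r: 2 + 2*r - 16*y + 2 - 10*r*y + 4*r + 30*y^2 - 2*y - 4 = r*(6 - 10*y) + 30*y^2 - 18*y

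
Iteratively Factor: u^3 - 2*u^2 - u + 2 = (u - 1)*(u^2 - u - 2) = (u - 2)*(u - 1)*(u + 1)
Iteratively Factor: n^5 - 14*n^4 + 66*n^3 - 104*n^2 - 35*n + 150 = (n - 2)*(n^4 - 12*n^3 + 42*n^2 - 20*n - 75) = (n - 5)*(n - 2)*(n^3 - 7*n^2 + 7*n + 15) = (n - 5)*(n - 2)*(n + 1)*(n^2 - 8*n + 15) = (n - 5)*(n - 3)*(n - 2)*(n + 1)*(n - 5)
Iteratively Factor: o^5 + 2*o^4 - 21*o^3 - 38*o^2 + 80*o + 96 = (o + 4)*(o^4 - 2*o^3 - 13*o^2 + 14*o + 24) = (o + 3)*(o + 4)*(o^3 - 5*o^2 + 2*o + 8) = (o - 4)*(o + 3)*(o + 4)*(o^2 - o - 2) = (o - 4)*(o - 2)*(o + 3)*(o + 4)*(o + 1)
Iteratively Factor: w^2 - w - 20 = (w + 4)*(w - 5)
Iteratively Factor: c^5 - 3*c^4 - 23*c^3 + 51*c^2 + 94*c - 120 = (c - 1)*(c^4 - 2*c^3 - 25*c^2 + 26*c + 120) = (c - 1)*(c + 2)*(c^3 - 4*c^2 - 17*c + 60) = (c - 3)*(c - 1)*(c + 2)*(c^2 - c - 20) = (c - 5)*(c - 3)*(c - 1)*(c + 2)*(c + 4)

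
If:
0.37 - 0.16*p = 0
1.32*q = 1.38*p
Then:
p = 2.31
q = 2.42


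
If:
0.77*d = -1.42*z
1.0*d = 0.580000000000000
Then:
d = 0.58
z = -0.31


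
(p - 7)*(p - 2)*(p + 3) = p^3 - 6*p^2 - 13*p + 42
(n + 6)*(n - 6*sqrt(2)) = n^2 - 6*sqrt(2)*n + 6*n - 36*sqrt(2)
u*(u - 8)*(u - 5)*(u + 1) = u^4 - 12*u^3 + 27*u^2 + 40*u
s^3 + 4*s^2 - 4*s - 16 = (s - 2)*(s + 2)*(s + 4)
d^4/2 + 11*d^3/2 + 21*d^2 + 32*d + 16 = (d/2 + 1)*(d + 1)*(d + 4)^2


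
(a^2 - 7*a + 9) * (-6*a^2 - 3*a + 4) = -6*a^4 + 39*a^3 - 29*a^2 - 55*a + 36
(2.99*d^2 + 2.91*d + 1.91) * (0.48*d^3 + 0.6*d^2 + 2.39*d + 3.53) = 1.4352*d^5 + 3.1908*d^4 + 9.8089*d^3 + 18.6556*d^2 + 14.8372*d + 6.7423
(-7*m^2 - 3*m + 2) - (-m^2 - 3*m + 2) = -6*m^2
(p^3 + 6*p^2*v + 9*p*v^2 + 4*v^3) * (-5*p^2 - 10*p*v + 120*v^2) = -5*p^5 - 40*p^4*v + 15*p^3*v^2 + 610*p^2*v^3 + 1040*p*v^4 + 480*v^5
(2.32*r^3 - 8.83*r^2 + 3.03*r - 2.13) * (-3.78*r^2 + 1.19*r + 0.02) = -8.7696*r^5 + 36.1382*r^4 - 21.9147*r^3 + 11.4805*r^2 - 2.4741*r - 0.0426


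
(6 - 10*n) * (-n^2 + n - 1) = 10*n^3 - 16*n^2 + 16*n - 6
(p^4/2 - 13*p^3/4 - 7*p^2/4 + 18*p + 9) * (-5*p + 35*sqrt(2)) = -5*p^5/2 + 65*p^4/4 + 35*sqrt(2)*p^4/2 - 455*sqrt(2)*p^3/4 + 35*p^3/4 - 90*p^2 - 245*sqrt(2)*p^2/4 - 45*p + 630*sqrt(2)*p + 315*sqrt(2)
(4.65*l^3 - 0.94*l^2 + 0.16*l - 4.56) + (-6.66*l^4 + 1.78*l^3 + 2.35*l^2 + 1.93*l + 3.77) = -6.66*l^4 + 6.43*l^3 + 1.41*l^2 + 2.09*l - 0.79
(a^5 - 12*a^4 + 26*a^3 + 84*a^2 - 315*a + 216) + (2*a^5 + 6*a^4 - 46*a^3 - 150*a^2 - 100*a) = 3*a^5 - 6*a^4 - 20*a^3 - 66*a^2 - 415*a + 216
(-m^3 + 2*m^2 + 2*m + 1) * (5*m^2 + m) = -5*m^5 + 9*m^4 + 12*m^3 + 7*m^2 + m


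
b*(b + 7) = b^2 + 7*b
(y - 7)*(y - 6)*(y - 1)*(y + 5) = y^4 - 9*y^3 - 15*y^2 + 233*y - 210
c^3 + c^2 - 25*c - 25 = (c - 5)*(c + 1)*(c + 5)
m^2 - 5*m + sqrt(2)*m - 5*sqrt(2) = (m - 5)*(m + sqrt(2))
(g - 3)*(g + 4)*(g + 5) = g^3 + 6*g^2 - 7*g - 60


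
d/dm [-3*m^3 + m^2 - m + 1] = -9*m^2 + 2*m - 1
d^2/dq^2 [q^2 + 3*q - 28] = 2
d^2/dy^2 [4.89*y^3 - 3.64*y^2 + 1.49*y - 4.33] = 29.34*y - 7.28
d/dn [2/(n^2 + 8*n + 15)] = 4*(-n - 4)/(n^2 + 8*n + 15)^2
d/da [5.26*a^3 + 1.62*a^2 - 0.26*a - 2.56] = 15.78*a^2 + 3.24*a - 0.26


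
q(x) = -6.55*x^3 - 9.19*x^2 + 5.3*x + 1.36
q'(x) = -19.65*x^2 - 18.38*x + 5.3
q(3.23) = -298.12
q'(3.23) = -259.07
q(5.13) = -1097.59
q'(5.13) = -606.12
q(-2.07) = 9.11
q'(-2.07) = -40.85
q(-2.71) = 49.87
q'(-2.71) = -89.20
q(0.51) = 0.80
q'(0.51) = -9.18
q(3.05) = -253.81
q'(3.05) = -233.55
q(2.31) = -116.17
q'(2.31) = -142.01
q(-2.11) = 10.79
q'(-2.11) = -43.40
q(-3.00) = 79.60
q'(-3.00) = -116.41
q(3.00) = -242.30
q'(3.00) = -226.69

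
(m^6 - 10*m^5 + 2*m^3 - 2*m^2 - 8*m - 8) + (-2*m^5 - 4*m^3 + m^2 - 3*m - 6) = m^6 - 12*m^5 - 2*m^3 - m^2 - 11*m - 14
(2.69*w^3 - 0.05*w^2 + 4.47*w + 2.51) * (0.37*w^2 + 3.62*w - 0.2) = 0.9953*w^5 + 9.7193*w^4 + 0.9349*w^3 + 17.1201*w^2 + 8.1922*w - 0.502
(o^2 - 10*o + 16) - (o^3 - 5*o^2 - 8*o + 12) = -o^3 + 6*o^2 - 2*o + 4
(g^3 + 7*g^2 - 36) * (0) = 0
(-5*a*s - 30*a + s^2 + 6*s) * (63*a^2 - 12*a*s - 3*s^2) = -315*a^3*s - 1890*a^3 + 123*a^2*s^2 + 738*a^2*s + 3*a*s^3 + 18*a*s^2 - 3*s^4 - 18*s^3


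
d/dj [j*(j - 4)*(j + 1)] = 3*j^2 - 6*j - 4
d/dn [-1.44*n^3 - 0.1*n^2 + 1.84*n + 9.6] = -4.32*n^2 - 0.2*n + 1.84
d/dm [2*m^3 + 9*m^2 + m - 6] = 6*m^2 + 18*m + 1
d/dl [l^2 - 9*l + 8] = 2*l - 9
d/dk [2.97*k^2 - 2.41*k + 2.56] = 5.94*k - 2.41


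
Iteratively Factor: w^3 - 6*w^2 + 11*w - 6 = (w - 2)*(w^2 - 4*w + 3) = (w - 3)*(w - 2)*(w - 1)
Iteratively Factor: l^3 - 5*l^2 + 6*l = (l - 2)*(l^2 - 3*l) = (l - 3)*(l - 2)*(l)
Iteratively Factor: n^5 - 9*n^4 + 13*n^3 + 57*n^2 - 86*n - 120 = (n - 5)*(n^4 - 4*n^3 - 7*n^2 + 22*n + 24) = (n - 5)*(n - 3)*(n^3 - n^2 - 10*n - 8) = (n - 5)*(n - 4)*(n - 3)*(n^2 + 3*n + 2) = (n - 5)*(n - 4)*(n - 3)*(n + 1)*(n + 2)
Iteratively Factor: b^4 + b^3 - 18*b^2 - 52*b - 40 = (b + 2)*(b^3 - b^2 - 16*b - 20) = (b + 2)^2*(b^2 - 3*b - 10) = (b - 5)*(b + 2)^2*(b + 2)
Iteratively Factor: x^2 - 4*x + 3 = (x - 1)*(x - 3)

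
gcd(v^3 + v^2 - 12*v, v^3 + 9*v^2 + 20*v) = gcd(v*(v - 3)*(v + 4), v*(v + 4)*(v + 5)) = v^2 + 4*v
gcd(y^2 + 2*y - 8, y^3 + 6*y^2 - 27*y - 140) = y + 4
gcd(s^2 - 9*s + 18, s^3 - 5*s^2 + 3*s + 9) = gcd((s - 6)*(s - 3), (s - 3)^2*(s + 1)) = s - 3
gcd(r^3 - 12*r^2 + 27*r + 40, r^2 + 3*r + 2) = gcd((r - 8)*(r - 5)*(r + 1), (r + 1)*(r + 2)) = r + 1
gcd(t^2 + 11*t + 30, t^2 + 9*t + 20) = t + 5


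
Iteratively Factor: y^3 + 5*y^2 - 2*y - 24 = (y - 2)*(y^2 + 7*y + 12) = (y - 2)*(y + 4)*(y + 3)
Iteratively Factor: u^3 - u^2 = (u - 1)*(u^2) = u*(u - 1)*(u)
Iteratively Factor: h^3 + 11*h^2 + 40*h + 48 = (h + 3)*(h^2 + 8*h + 16) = (h + 3)*(h + 4)*(h + 4)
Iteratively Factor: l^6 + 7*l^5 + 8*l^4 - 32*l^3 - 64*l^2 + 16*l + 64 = (l + 4)*(l^5 + 3*l^4 - 4*l^3 - 16*l^2 + 16) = (l - 1)*(l + 4)*(l^4 + 4*l^3 - 16*l - 16) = (l - 1)*(l + 2)*(l + 4)*(l^3 + 2*l^2 - 4*l - 8) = (l - 1)*(l + 2)^2*(l + 4)*(l^2 - 4) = (l - 1)*(l + 2)^3*(l + 4)*(l - 2)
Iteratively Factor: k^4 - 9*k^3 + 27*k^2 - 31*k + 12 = (k - 1)*(k^3 - 8*k^2 + 19*k - 12) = (k - 3)*(k - 1)*(k^2 - 5*k + 4) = (k - 4)*(k - 3)*(k - 1)*(k - 1)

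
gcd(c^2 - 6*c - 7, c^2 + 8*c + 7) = c + 1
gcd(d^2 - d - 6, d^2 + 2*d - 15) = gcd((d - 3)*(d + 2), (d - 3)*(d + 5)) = d - 3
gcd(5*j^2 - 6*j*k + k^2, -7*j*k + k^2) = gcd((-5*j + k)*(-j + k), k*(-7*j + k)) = 1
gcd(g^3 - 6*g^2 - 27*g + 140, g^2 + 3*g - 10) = g + 5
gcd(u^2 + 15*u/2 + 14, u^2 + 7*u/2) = u + 7/2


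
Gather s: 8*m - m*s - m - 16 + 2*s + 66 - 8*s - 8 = 7*m + s*(-m - 6) + 42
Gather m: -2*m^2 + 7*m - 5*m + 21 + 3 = -2*m^2 + 2*m + 24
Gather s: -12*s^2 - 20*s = -12*s^2 - 20*s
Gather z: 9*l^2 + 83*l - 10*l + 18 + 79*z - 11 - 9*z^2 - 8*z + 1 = 9*l^2 + 73*l - 9*z^2 + 71*z + 8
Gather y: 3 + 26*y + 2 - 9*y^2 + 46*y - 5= -9*y^2 + 72*y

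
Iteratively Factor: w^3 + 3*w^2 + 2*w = (w)*(w^2 + 3*w + 2) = w*(w + 2)*(w + 1)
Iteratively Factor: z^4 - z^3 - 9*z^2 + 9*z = (z - 3)*(z^3 + 2*z^2 - 3*z) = (z - 3)*(z - 1)*(z^2 + 3*z) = (z - 3)*(z - 1)*(z + 3)*(z)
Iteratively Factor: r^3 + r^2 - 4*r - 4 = (r + 2)*(r^2 - r - 2) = (r - 2)*(r + 2)*(r + 1)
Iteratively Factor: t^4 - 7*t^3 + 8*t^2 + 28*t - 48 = (t - 4)*(t^3 - 3*t^2 - 4*t + 12) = (t - 4)*(t - 3)*(t^2 - 4) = (t - 4)*(t - 3)*(t - 2)*(t + 2)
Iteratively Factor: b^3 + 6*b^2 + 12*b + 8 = (b + 2)*(b^2 + 4*b + 4) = (b + 2)^2*(b + 2)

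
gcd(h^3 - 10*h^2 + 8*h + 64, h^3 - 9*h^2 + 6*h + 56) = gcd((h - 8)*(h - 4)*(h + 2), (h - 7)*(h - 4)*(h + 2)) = h^2 - 2*h - 8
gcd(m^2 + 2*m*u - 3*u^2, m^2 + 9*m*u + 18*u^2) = m + 3*u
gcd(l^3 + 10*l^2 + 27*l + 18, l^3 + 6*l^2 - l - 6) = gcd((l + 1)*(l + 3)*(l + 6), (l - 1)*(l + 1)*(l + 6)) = l^2 + 7*l + 6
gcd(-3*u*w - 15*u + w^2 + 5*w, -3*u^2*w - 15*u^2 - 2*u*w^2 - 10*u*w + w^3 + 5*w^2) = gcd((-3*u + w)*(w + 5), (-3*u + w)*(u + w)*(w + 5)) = 3*u*w + 15*u - w^2 - 5*w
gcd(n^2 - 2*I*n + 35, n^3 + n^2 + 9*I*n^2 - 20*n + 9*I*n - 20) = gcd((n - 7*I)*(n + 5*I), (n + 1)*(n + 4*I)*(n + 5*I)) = n + 5*I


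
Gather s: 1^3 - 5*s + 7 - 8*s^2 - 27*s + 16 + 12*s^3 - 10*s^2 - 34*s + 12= 12*s^3 - 18*s^2 - 66*s + 36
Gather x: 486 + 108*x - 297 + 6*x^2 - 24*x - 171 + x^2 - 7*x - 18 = 7*x^2 + 77*x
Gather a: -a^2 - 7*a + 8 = -a^2 - 7*a + 8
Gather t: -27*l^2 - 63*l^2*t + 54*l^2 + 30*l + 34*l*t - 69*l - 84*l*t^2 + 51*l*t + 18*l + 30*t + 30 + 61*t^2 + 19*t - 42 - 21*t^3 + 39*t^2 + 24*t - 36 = 27*l^2 - 21*l - 21*t^3 + t^2*(100 - 84*l) + t*(-63*l^2 + 85*l + 73) - 48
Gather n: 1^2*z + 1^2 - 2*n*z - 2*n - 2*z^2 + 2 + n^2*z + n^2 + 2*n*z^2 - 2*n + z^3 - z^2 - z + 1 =n^2*(z + 1) + n*(2*z^2 - 2*z - 4) + z^3 - 3*z^2 + 4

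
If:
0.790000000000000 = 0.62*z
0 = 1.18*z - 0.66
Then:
No Solution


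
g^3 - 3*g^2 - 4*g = g*(g - 4)*(g + 1)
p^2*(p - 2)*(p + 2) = p^4 - 4*p^2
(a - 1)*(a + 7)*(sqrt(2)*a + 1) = sqrt(2)*a^3 + a^2 + 6*sqrt(2)*a^2 - 7*sqrt(2)*a + 6*a - 7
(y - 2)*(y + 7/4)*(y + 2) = y^3 + 7*y^2/4 - 4*y - 7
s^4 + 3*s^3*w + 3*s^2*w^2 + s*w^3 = s*(s + w)^3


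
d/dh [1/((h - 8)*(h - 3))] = (11 - 2*h)/(h^4 - 22*h^3 + 169*h^2 - 528*h + 576)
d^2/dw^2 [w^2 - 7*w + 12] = 2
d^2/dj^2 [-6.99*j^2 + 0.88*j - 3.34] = -13.9800000000000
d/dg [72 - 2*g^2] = -4*g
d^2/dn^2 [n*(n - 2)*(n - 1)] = 6*n - 6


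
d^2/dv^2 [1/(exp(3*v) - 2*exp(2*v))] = ((8 - 9*exp(v))*(exp(v) - 2) + 2*(3*exp(v) - 4)^2)*exp(-2*v)/(exp(v) - 2)^3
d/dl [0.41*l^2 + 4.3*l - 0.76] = 0.82*l + 4.3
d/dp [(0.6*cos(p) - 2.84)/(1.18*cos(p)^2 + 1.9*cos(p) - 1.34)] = (0.708*cos(p)^2 - 6.7024*cos(p) - 4.592)*sin(p)/(1.3924*cos(p)^4 + 4.484*cos(p)^3 + 0.4476*cos(p)^2 - 5.092*cos(p) + 1.7956)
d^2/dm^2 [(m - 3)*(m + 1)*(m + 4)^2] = 12*m^2 + 36*m - 6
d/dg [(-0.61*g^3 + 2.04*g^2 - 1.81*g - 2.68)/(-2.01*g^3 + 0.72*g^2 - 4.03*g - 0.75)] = (3.6612*g^4 - 2.3596*g^3 - 21.7059*g^2 + 0.7992*g - 9.4429)/(4.0401*g^6 - 2.8944*g^5 + 16.719*g^4 - 2.7882*g^3 + 15.1609*g^2 + 6.045*g + 0.5625)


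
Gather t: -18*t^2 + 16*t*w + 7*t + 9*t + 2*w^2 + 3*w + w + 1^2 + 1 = -18*t^2 + t*(16*w + 16) + 2*w^2 + 4*w + 2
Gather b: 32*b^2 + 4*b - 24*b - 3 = 32*b^2 - 20*b - 3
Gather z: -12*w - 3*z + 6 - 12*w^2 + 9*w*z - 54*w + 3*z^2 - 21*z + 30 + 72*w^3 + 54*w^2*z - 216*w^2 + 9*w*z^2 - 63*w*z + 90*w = 72*w^3 - 228*w^2 + 24*w + z^2*(9*w + 3) + z*(54*w^2 - 54*w - 24) + 36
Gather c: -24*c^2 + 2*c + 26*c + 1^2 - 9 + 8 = -24*c^2 + 28*c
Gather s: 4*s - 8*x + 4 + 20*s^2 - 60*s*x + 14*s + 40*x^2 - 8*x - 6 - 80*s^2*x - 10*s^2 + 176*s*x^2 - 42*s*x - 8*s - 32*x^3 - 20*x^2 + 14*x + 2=s^2*(10 - 80*x) + s*(176*x^2 - 102*x + 10) - 32*x^3 + 20*x^2 - 2*x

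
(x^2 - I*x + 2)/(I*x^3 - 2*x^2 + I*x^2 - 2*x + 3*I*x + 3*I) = (-I*x^2 - x - 2*I)/(x^3 + x^2*(1 + 2*I) + x*(3 + 2*I) + 3)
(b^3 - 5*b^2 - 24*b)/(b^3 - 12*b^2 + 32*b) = (b + 3)/(b - 4)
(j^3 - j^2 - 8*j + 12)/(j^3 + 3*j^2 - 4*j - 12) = (j - 2)/(j + 2)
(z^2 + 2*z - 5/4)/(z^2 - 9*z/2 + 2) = (z + 5/2)/(z - 4)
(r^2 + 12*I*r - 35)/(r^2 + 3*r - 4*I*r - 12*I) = (r^2 + 12*I*r - 35)/(r^2 + r*(3 - 4*I) - 12*I)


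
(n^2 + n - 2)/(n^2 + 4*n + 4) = (n - 1)/(n + 2)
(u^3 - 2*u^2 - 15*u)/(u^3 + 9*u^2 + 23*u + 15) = u*(u - 5)/(u^2 + 6*u + 5)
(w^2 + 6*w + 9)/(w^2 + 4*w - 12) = (w^2 + 6*w + 9)/(w^2 + 4*w - 12)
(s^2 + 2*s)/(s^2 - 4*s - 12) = s/(s - 6)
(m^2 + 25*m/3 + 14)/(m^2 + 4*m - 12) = (m + 7/3)/(m - 2)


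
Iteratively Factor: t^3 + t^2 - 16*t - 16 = (t + 1)*(t^2 - 16) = (t - 4)*(t + 1)*(t + 4)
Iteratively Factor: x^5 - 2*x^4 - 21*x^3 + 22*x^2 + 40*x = (x)*(x^4 - 2*x^3 - 21*x^2 + 22*x + 40) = x*(x + 1)*(x^3 - 3*x^2 - 18*x + 40) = x*(x + 1)*(x + 4)*(x^2 - 7*x + 10) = x*(x - 2)*(x + 1)*(x + 4)*(x - 5)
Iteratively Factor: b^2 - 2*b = (b)*(b - 2)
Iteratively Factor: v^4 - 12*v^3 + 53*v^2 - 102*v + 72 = (v - 4)*(v^3 - 8*v^2 + 21*v - 18) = (v - 4)*(v - 3)*(v^2 - 5*v + 6) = (v - 4)*(v - 3)*(v - 2)*(v - 3)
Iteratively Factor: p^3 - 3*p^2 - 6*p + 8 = (p - 1)*(p^2 - 2*p - 8) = (p - 4)*(p - 1)*(p + 2)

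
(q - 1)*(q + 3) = q^2 + 2*q - 3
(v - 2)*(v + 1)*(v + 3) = v^3 + 2*v^2 - 5*v - 6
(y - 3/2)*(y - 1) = y^2 - 5*y/2 + 3/2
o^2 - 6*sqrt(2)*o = o*(o - 6*sqrt(2))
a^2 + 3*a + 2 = (a + 1)*(a + 2)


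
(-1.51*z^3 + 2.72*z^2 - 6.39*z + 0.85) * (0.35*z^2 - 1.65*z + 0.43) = -0.5285*z^5 + 3.4435*z^4 - 7.3738*z^3 + 12.0106*z^2 - 4.1502*z + 0.3655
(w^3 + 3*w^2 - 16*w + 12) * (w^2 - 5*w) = w^5 - 2*w^4 - 31*w^3 + 92*w^2 - 60*w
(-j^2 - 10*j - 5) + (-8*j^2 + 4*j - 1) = -9*j^2 - 6*j - 6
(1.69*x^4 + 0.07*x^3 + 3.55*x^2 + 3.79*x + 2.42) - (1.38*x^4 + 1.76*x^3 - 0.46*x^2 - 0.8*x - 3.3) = 0.31*x^4 - 1.69*x^3 + 4.01*x^2 + 4.59*x + 5.72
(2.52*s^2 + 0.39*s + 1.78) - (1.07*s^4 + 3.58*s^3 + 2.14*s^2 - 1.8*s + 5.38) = -1.07*s^4 - 3.58*s^3 + 0.38*s^2 + 2.19*s - 3.6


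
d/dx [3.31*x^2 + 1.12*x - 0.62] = 6.62*x + 1.12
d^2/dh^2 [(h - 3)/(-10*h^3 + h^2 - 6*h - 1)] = 2*(-4*(h - 3)*(15*h^2 - h + 3)^2 + (30*h^2 - 2*h + (h - 3)*(30*h - 1) + 6)*(10*h^3 - h^2 + 6*h + 1))/(10*h^3 - h^2 + 6*h + 1)^3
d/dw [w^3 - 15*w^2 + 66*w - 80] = 3*w^2 - 30*w + 66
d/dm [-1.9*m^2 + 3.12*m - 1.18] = 3.12 - 3.8*m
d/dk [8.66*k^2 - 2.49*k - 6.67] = 17.32*k - 2.49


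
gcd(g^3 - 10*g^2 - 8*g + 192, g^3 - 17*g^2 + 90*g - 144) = g^2 - 14*g + 48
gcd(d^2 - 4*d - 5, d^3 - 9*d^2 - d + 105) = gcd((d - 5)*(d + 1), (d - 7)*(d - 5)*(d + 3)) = d - 5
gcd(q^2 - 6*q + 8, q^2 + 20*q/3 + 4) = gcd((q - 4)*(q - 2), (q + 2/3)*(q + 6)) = 1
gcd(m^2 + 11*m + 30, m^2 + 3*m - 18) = m + 6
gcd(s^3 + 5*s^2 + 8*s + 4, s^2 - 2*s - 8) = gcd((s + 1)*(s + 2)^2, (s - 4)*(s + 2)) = s + 2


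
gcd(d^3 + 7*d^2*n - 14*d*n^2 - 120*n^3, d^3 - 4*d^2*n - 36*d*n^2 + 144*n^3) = d^2 + 2*d*n - 24*n^2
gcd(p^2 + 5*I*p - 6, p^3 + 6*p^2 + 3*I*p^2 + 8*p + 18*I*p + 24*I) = p + 3*I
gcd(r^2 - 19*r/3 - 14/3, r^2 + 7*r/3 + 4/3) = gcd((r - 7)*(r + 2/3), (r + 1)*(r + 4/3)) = 1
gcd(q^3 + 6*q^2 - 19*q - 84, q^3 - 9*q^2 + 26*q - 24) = q - 4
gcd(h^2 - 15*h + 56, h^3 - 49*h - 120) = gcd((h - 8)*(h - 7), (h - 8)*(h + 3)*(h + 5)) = h - 8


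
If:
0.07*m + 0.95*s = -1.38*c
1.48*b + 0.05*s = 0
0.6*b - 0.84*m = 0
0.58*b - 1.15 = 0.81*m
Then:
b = 805.00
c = 16374.17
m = 575.00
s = -23828.00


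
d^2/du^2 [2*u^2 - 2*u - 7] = 4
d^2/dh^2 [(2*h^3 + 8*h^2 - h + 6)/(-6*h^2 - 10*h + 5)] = 4*(128*h^3 - 534*h^2 - 570*h - 465)/(216*h^6 + 1080*h^5 + 1260*h^4 - 800*h^3 - 1050*h^2 + 750*h - 125)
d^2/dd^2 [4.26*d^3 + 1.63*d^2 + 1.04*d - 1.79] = 25.56*d + 3.26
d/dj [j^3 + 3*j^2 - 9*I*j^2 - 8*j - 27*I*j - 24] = 3*j^2 + j*(6 - 18*I) - 8 - 27*I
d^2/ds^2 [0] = 0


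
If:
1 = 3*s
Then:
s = 1/3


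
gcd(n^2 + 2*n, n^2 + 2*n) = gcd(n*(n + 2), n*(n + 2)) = n^2 + 2*n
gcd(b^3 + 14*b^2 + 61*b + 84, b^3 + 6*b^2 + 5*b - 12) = b^2 + 7*b + 12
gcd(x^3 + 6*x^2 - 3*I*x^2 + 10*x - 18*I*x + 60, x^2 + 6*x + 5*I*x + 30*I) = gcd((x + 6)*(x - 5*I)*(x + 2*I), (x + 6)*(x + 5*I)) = x + 6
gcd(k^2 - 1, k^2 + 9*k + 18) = 1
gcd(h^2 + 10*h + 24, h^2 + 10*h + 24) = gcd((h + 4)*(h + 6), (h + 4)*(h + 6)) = h^2 + 10*h + 24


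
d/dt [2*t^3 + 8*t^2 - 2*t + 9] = 6*t^2 + 16*t - 2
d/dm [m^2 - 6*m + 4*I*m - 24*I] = 2*m - 6 + 4*I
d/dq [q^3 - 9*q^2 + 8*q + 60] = 3*q^2 - 18*q + 8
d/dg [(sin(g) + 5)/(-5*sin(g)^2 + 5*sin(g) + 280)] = (sin(g)^2 + 10*sin(g) + 51)*cos(g)/(5*(sin(g) + cos(g)^2 + 55)^2)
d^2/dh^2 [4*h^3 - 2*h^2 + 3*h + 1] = 24*h - 4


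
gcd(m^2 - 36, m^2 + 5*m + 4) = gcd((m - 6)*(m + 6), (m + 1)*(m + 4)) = 1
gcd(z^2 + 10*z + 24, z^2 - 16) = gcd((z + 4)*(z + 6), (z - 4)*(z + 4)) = z + 4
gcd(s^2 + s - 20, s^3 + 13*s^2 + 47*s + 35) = s + 5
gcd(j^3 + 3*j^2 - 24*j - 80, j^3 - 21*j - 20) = j^2 - j - 20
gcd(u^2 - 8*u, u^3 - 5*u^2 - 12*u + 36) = 1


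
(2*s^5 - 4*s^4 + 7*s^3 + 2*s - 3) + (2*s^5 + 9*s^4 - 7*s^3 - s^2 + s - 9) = 4*s^5 + 5*s^4 - s^2 + 3*s - 12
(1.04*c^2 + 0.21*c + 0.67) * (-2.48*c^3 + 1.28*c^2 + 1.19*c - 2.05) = -2.5792*c^5 + 0.8104*c^4 - 0.1552*c^3 - 1.0245*c^2 + 0.3668*c - 1.3735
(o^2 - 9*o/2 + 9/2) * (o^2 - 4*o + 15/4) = o^4 - 17*o^3/2 + 105*o^2/4 - 279*o/8 + 135/8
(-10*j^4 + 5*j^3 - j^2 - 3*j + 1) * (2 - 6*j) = 60*j^5 - 50*j^4 + 16*j^3 + 16*j^2 - 12*j + 2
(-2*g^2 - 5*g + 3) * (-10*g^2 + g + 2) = 20*g^4 + 48*g^3 - 39*g^2 - 7*g + 6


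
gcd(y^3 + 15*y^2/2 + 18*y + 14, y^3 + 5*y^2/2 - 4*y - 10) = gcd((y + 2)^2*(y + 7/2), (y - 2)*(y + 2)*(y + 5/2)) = y + 2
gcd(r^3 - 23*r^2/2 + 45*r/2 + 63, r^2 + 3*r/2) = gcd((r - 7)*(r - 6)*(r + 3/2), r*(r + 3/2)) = r + 3/2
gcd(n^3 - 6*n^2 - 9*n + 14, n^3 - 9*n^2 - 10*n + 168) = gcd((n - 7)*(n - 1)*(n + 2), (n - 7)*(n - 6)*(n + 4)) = n - 7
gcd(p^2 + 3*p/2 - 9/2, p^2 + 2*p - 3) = p + 3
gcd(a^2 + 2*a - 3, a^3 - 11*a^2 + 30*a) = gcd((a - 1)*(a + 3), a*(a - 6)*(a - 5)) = 1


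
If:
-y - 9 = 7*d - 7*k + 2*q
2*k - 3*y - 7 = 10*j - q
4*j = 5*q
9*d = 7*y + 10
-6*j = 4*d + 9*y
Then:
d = 675/742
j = -2265/10388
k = 5476/2597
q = -453/2597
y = -1345/5194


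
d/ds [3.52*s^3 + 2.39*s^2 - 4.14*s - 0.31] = 10.56*s^2 + 4.78*s - 4.14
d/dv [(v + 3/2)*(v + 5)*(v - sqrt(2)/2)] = 3*v^2 - sqrt(2)*v + 13*v - 13*sqrt(2)/4 + 15/2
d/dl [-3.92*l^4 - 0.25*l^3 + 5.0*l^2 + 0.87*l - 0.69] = -15.68*l^3 - 0.75*l^2 + 10.0*l + 0.87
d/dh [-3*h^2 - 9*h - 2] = -6*h - 9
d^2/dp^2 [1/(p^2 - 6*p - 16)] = 2*(p^2 - 6*p - 4*(p - 3)^2 - 16)/(-p^2 + 6*p + 16)^3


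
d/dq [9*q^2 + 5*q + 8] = 18*q + 5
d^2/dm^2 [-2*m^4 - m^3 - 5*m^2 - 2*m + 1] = -24*m^2 - 6*m - 10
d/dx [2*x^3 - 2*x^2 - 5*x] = 6*x^2 - 4*x - 5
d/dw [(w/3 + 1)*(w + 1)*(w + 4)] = w^2 + 16*w/3 + 19/3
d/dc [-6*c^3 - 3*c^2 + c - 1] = -18*c^2 - 6*c + 1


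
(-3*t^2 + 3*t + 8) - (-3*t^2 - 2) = 3*t + 10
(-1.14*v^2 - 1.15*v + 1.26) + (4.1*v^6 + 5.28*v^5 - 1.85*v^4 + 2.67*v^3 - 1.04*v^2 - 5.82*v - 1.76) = 4.1*v^6 + 5.28*v^5 - 1.85*v^4 + 2.67*v^3 - 2.18*v^2 - 6.97*v - 0.5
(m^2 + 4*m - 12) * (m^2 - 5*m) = m^4 - m^3 - 32*m^2 + 60*m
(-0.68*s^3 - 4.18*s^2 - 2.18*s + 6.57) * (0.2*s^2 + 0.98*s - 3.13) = -0.136*s^5 - 1.5024*s^4 - 2.404*s^3 + 12.261*s^2 + 13.262*s - 20.5641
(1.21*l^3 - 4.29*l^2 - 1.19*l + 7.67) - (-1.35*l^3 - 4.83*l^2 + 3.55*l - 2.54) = 2.56*l^3 + 0.54*l^2 - 4.74*l + 10.21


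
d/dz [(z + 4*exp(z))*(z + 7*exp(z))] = 11*z*exp(z) + 2*z + 56*exp(2*z) + 11*exp(z)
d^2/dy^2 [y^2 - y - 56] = 2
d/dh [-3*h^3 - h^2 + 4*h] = -9*h^2 - 2*h + 4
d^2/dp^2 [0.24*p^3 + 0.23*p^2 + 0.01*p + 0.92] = 1.44*p + 0.46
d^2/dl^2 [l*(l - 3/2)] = 2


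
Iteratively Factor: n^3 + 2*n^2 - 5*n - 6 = (n - 2)*(n^2 + 4*n + 3) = (n - 2)*(n + 3)*(n + 1)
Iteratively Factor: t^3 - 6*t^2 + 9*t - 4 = (t - 4)*(t^2 - 2*t + 1) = (t - 4)*(t - 1)*(t - 1)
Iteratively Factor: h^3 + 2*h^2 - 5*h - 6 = (h + 1)*(h^2 + h - 6) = (h + 1)*(h + 3)*(h - 2)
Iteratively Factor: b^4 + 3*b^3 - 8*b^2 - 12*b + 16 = (b - 1)*(b^3 + 4*b^2 - 4*b - 16) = (b - 1)*(b + 2)*(b^2 + 2*b - 8) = (b - 1)*(b + 2)*(b + 4)*(b - 2)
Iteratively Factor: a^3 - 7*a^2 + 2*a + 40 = (a - 4)*(a^2 - 3*a - 10) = (a - 4)*(a + 2)*(a - 5)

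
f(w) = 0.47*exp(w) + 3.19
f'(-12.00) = 0.00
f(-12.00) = 3.19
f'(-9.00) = 0.00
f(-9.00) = 3.19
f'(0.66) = 0.91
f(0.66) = 4.10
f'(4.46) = 40.65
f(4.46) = 43.84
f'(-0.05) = 0.45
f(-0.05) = 3.64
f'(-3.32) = 0.02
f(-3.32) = 3.21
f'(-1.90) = 0.07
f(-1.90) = 3.26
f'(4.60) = 46.76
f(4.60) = 49.95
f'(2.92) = 8.71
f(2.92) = 11.90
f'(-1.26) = 0.13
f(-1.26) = 3.32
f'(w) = 0.47*exp(w)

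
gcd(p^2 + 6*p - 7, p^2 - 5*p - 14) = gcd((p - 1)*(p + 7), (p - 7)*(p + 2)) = 1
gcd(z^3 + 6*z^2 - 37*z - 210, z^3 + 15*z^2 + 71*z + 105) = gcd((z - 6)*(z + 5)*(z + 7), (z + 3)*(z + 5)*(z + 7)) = z^2 + 12*z + 35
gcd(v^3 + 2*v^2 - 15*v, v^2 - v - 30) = v + 5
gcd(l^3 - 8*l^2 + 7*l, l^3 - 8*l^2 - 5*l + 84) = l - 7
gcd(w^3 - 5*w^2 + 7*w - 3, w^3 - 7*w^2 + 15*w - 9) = w^2 - 4*w + 3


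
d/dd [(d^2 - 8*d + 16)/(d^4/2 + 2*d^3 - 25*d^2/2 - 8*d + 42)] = 4*(-d^5 + 10*d^4 - 204*d^2 + 484*d - 208)/(d^8 + 8*d^7 - 34*d^6 - 232*d^5 + 665*d^4 + 1472*d^3 - 3944*d^2 - 2688*d + 7056)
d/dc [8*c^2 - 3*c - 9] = 16*c - 3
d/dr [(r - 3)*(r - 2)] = 2*r - 5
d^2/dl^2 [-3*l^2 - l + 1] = -6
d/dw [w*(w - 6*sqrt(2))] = 2*w - 6*sqrt(2)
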